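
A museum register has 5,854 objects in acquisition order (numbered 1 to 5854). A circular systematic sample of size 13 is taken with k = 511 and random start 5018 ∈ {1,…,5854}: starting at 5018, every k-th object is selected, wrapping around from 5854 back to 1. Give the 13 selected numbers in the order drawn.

Selection 1: 5018
Selection 2: 5018 + 511 = 5529
Selection 3: 5529 + 511 = 6040 → 6040 − 5854 = 186
Selection 4: 186 + 511 = 697
Selection 5: 697 + 511 = 1208
Selection 6: 1208 + 511 = 1719
Selection 7: 1719 + 511 = 2230
Selection 8: 2230 + 511 = 2741
Selection 9: 2741 + 511 = 3252
Selection 10: 3252 + 511 = 3763
Selection 11: 3763 + 511 = 4274
Selection 12: 4274 + 511 = 4785
Selection 13: 4785 + 511 = 5296

5018, 5529, 186, 697, 1208, 1719, 2230, 2741, 3252, 3763, 4274, 4785, 5296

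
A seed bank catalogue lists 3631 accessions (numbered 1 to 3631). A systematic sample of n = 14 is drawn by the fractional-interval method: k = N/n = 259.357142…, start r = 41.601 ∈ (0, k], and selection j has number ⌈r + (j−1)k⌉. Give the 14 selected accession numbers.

j=1: r + 0k = 41.601 → ⌈·⌉ = 42
j=2: r + 1k = 300.958142… → ⌈·⌉ = 301
j=3: r + 2k = 560.315285… → ⌈·⌉ = 561
j=4: r + 3k = 819.672428… → ⌈·⌉ = 820
j=5: r + 4k = 1079.029571… → ⌈·⌉ = 1080
j=6: r + 5k = 1338.386714… → ⌈·⌉ = 1339
j=7: r + 6k = 1597.743857… → ⌈·⌉ = 1598
j=8: r + 7k = 1857.101 → ⌈·⌉ = 1858
j=9: r + 8k = 2116.458142… → ⌈·⌉ = 2117
j=10: r + 9k = 2375.815285… → ⌈·⌉ = 2376
j=11: r + 10k = 2635.172428… → ⌈·⌉ = 2636
j=12: r + 11k = 2894.529571… → ⌈·⌉ = 2895
j=13: r + 12k = 3153.886714… → ⌈·⌉ = 3154
j=14: r + 13k = 3413.243857… → ⌈·⌉ = 3414

42, 301, 561, 820, 1080, 1339, 1598, 1858, 2117, 2376, 2636, 2895, 3154, 3414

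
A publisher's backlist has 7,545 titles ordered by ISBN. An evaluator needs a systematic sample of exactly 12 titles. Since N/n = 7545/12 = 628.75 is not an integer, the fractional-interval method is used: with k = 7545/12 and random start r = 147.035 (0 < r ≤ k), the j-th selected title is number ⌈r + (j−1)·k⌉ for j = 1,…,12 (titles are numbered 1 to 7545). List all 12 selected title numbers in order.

148, 776, 1405, 2034, 2663, 3291, 3920, 4549, 5178, 5806, 6435, 7064

j=1: r + 0k = 147.035 → ⌈·⌉ = 148
j=2: r + 1k = 775.785 → ⌈·⌉ = 776
j=3: r + 2k = 1404.535 → ⌈·⌉ = 1405
j=4: r + 3k = 2033.285 → ⌈·⌉ = 2034
j=5: r + 4k = 2662.035 → ⌈·⌉ = 2663
j=6: r + 5k = 3290.785 → ⌈·⌉ = 3291
j=7: r + 6k = 3919.535 → ⌈·⌉ = 3920
j=8: r + 7k = 4548.285 → ⌈·⌉ = 4549
j=9: r + 8k = 5177.035 → ⌈·⌉ = 5178
j=10: r + 9k = 5805.785 → ⌈·⌉ = 5806
j=11: r + 10k = 6434.535 → ⌈·⌉ = 6435
j=12: r + 11k = 7063.285 → ⌈·⌉ = 7064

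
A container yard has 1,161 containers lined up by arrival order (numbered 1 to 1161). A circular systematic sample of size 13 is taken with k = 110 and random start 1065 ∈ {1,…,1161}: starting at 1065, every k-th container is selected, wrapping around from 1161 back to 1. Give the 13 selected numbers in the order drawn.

Selection 1: 1065
Selection 2: 1065 + 110 = 1175 → 1175 − 1161 = 14
Selection 3: 14 + 110 = 124
Selection 4: 124 + 110 = 234
Selection 5: 234 + 110 = 344
Selection 6: 344 + 110 = 454
Selection 7: 454 + 110 = 564
Selection 8: 564 + 110 = 674
Selection 9: 674 + 110 = 784
Selection 10: 784 + 110 = 894
Selection 11: 894 + 110 = 1004
Selection 12: 1004 + 110 = 1114
Selection 13: 1114 + 110 = 1224 → 1224 − 1161 = 63

1065, 14, 124, 234, 344, 454, 564, 674, 784, 894, 1004, 1114, 63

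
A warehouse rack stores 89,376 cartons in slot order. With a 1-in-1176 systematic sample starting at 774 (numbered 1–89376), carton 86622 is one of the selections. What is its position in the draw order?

74

k = 1176
position = (86622 − 774)/1176 + 1 = 85848/1176 + 1 = 73 + 1 = 74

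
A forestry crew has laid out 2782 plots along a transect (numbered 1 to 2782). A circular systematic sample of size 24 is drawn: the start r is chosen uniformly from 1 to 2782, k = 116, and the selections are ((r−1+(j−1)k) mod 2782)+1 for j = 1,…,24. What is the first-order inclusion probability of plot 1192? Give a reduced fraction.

12/1391

For each position j, as r ranges over 1…2782 the j-th selection hits every plot exactly once, so plot 1192 is selected for exactly 24 of the 2782 starts.
Inclusion probability = 24/2782 = 12/1391.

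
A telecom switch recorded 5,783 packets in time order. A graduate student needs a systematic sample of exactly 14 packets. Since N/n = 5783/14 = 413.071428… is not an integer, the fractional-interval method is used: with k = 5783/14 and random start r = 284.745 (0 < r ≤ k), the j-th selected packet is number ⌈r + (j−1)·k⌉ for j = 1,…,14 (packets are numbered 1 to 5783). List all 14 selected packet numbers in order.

j=1: r + 0k = 284.745 → ⌈·⌉ = 285
j=2: r + 1k = 697.816428… → ⌈·⌉ = 698
j=3: r + 2k = 1110.887857… → ⌈·⌉ = 1111
j=4: r + 3k = 1523.959285… → ⌈·⌉ = 1524
j=5: r + 4k = 1937.030714… → ⌈·⌉ = 1938
j=6: r + 5k = 2350.102142… → ⌈·⌉ = 2351
j=7: r + 6k = 2763.173571… → ⌈·⌉ = 2764
j=8: r + 7k = 3176.245 → ⌈·⌉ = 3177
j=9: r + 8k = 3589.316428… → ⌈·⌉ = 3590
j=10: r + 9k = 4002.387857… → ⌈·⌉ = 4003
j=11: r + 10k = 4415.459285… → ⌈·⌉ = 4416
j=12: r + 11k = 4828.530714… → ⌈·⌉ = 4829
j=13: r + 12k = 5241.602142… → ⌈·⌉ = 5242
j=14: r + 13k = 5654.673571… → ⌈·⌉ = 5655

285, 698, 1111, 1524, 1938, 2351, 2764, 3177, 3590, 4003, 4416, 4829, 5242, 5655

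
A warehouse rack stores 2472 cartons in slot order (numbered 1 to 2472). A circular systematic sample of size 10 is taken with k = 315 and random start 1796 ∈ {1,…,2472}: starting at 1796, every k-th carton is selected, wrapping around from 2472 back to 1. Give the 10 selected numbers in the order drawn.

1796, 2111, 2426, 269, 584, 899, 1214, 1529, 1844, 2159

Selection 1: 1796
Selection 2: 1796 + 315 = 2111
Selection 3: 2111 + 315 = 2426
Selection 4: 2426 + 315 = 2741 → 2741 − 2472 = 269
Selection 5: 269 + 315 = 584
Selection 6: 584 + 315 = 899
Selection 7: 899 + 315 = 1214
Selection 8: 1214 + 315 = 1529
Selection 9: 1529 + 315 = 1844
Selection 10: 1844 + 315 = 2159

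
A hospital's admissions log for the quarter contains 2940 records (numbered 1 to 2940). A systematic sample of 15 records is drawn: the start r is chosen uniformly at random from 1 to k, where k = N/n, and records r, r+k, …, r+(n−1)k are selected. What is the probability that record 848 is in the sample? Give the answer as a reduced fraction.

1/196

k = 2940/15 = 196.
Record 848 is selected iff r ≡ 848 (mod 196); exactly one such r in {1,…,196}.
Inclusion probability = 1/196.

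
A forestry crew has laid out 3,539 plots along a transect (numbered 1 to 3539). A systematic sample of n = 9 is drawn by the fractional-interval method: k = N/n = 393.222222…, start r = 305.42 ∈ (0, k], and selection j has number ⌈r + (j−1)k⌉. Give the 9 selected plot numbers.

j=1: r + 0k = 305.42 → ⌈·⌉ = 306
j=2: r + 1k = 698.642222… → ⌈·⌉ = 699
j=3: r + 2k = 1091.864444… → ⌈·⌉ = 1092
j=4: r + 3k = 1485.086666… → ⌈·⌉ = 1486
j=5: r + 4k = 1878.308888… → ⌈·⌉ = 1879
j=6: r + 5k = 2271.531111… → ⌈·⌉ = 2272
j=7: r + 6k = 2664.753333… → ⌈·⌉ = 2665
j=8: r + 7k = 3057.975555… → ⌈·⌉ = 3058
j=9: r + 8k = 3451.197777… → ⌈·⌉ = 3452

306, 699, 1092, 1486, 1879, 2272, 2665, 3058, 3452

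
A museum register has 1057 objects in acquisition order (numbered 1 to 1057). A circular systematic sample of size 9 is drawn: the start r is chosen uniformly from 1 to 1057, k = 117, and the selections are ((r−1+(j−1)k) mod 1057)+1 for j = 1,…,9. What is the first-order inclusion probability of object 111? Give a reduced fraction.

For each position j, as r ranges over 1…1057 the j-th selection hits every object exactly once, so object 111 is selected for exactly 9 of the 1057 starts.
Inclusion probability = 9/1057.

9/1057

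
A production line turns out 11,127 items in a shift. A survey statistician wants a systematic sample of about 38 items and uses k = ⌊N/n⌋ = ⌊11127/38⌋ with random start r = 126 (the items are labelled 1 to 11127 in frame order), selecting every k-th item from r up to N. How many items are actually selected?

k = ⌊11127/38⌋ = 292
Achieved size = ⌊(11127 − 126)/292⌋ + 1 = ⌊11001/292⌋ + 1 = 37 + 1 = 38
(last selection: 126 + 37×292 = 10930 ≤ 11127; next would be 11222 > 11127)

38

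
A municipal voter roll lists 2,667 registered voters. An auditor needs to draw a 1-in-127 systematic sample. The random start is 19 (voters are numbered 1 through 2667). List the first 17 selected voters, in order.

19, 146, 273, 400, 527, 654, 781, 908, 1035, 1162, 1289, 1416, 1543, 1670, 1797, 1924, 2051

voter 1: 19
voter 2: 19 + 127 = 146
voter 3: 146 + 127 = 273
voter 4: 273 + 127 = 400
voter 5: 400 + 127 = 527
voter 6: 527 + 127 = 654
voter 7: 654 + 127 = 781
voter 8: 781 + 127 = 908
voter 9: 908 + 127 = 1035
voter 10: 1035 + 127 = 1162
voter 11: 1162 + 127 = 1289
voter 12: 1289 + 127 = 1416
voter 13: 1416 + 127 = 1543
voter 14: 1543 + 127 = 1670
voter 15: 1670 + 127 = 1797
voter 16: 1797 + 127 = 1924
voter 17: 1924 + 127 = 2051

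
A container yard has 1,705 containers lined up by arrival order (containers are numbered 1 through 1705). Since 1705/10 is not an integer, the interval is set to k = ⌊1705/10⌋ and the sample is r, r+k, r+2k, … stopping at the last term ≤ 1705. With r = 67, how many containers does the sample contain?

10

k = ⌊1705/10⌋ = 170
Achieved size = ⌊(1705 − 67)/170⌋ + 1 = ⌊1638/170⌋ + 1 = 9 + 1 = 10
(last selection: 67 + 9×170 = 1597 ≤ 1705; next would be 1767 > 1705)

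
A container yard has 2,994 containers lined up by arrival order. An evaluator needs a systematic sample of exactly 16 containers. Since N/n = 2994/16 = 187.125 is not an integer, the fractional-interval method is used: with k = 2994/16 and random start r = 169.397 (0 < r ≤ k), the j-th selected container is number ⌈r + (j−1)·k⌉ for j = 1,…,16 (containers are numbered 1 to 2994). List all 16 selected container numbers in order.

j=1: r + 0k = 169.397 → ⌈·⌉ = 170
j=2: r + 1k = 356.522 → ⌈·⌉ = 357
j=3: r + 2k = 543.647 → ⌈·⌉ = 544
j=4: r + 3k = 730.772 → ⌈·⌉ = 731
j=5: r + 4k = 917.897 → ⌈·⌉ = 918
j=6: r + 5k = 1105.022 → ⌈·⌉ = 1106
j=7: r + 6k = 1292.147 → ⌈·⌉ = 1293
j=8: r + 7k = 1479.272 → ⌈·⌉ = 1480
j=9: r + 8k = 1666.397 → ⌈·⌉ = 1667
j=10: r + 9k = 1853.522 → ⌈·⌉ = 1854
j=11: r + 10k = 2040.647 → ⌈·⌉ = 2041
j=12: r + 11k = 2227.772 → ⌈·⌉ = 2228
j=13: r + 12k = 2414.897 → ⌈·⌉ = 2415
j=14: r + 13k = 2602.022 → ⌈·⌉ = 2603
j=15: r + 14k = 2789.147 → ⌈·⌉ = 2790
j=16: r + 15k = 2976.272 → ⌈·⌉ = 2977

170, 357, 544, 731, 918, 1106, 1293, 1480, 1667, 1854, 2041, 2228, 2415, 2603, 2790, 2977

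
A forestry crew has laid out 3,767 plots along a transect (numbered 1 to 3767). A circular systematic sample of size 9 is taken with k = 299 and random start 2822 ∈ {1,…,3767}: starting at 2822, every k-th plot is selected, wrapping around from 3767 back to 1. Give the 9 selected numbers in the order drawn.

2822, 3121, 3420, 3719, 251, 550, 849, 1148, 1447

Selection 1: 2822
Selection 2: 2822 + 299 = 3121
Selection 3: 3121 + 299 = 3420
Selection 4: 3420 + 299 = 3719
Selection 5: 3719 + 299 = 4018 → 4018 − 3767 = 251
Selection 6: 251 + 299 = 550
Selection 7: 550 + 299 = 849
Selection 8: 849 + 299 = 1148
Selection 9: 1148 + 299 = 1447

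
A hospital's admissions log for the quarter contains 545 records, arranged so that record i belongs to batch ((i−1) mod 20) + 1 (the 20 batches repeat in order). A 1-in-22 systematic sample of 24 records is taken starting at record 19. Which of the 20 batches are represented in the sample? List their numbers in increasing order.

Consecutive selections differ by k = 22, so their batch numbers differ by 22 mod 20 = 2.
gcd(22, 20) = 2, so the sample visits 20/2 = 10 distinct residues mod 20.
Start 19 is batch 19; the batches hit are 1, 3, 5, 7, 9, 11, 13, 15, 17, 19.

1, 3, 5, 7, 9, 11, 13, 15, 17, 19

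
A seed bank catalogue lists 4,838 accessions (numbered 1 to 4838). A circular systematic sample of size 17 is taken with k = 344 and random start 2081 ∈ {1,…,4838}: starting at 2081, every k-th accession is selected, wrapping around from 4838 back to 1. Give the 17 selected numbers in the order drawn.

2081, 2425, 2769, 3113, 3457, 3801, 4145, 4489, 4833, 339, 683, 1027, 1371, 1715, 2059, 2403, 2747

Selection 1: 2081
Selection 2: 2081 + 344 = 2425
Selection 3: 2425 + 344 = 2769
Selection 4: 2769 + 344 = 3113
Selection 5: 3113 + 344 = 3457
Selection 6: 3457 + 344 = 3801
Selection 7: 3801 + 344 = 4145
Selection 8: 4145 + 344 = 4489
Selection 9: 4489 + 344 = 4833
Selection 10: 4833 + 344 = 5177 → 5177 − 4838 = 339
Selection 11: 339 + 344 = 683
Selection 12: 683 + 344 = 1027
Selection 13: 1027 + 344 = 1371
Selection 14: 1371 + 344 = 1715
Selection 15: 1715 + 344 = 2059
Selection 16: 2059 + 344 = 2403
Selection 17: 2403 + 344 = 2747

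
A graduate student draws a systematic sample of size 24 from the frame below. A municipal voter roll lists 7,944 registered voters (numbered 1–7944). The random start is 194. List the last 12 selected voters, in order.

k = N/n = 7944/24 = 331
13th selection = 194 + 12×331 = 4166
14th: 4166 + 331 = 4497
15th: 4497 + 331 = 4828
16th: 4828 + 331 = 5159
17th: 5159 + 331 = 5490
18th: 5490 + 331 = 5821
19th: 5821 + 331 = 6152
20th: 6152 + 331 = 6483
21st: 6483 + 331 = 6814
22nd: 6814 + 331 = 7145
23rd: 7145 + 331 = 7476
24th: 7476 + 331 = 7807

4166, 4497, 4828, 5159, 5490, 5821, 6152, 6483, 6814, 7145, 7476, 7807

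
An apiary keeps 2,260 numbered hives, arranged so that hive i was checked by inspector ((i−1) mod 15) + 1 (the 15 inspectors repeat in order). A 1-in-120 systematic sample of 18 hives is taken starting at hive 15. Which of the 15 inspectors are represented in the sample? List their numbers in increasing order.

15

Consecutive selections differ by k = 120, so their inspector numbers differ by 120 mod 15 = 0.
gcd(120, 15) = 15, so the sample visits 15/15 = 1 distinct residues mod 15.
Start 15 is inspector 15; the inspectors hit are 15.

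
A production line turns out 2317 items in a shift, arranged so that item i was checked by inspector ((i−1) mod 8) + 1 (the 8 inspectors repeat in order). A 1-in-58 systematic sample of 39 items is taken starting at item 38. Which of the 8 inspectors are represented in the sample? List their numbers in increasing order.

2, 4, 6, 8

Consecutive selections differ by k = 58, so their inspector numbers differ by 58 mod 8 = 2.
gcd(58, 8) = 2, so the sample visits 8/2 = 4 distinct residues mod 8.
Start 38 is inspector 6; the inspectors hit are 2, 4, 6, 8.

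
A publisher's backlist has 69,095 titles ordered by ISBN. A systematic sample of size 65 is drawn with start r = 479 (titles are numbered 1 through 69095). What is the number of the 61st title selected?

k = 69095/65 = 1063
61st selection = r + (61−1)·k = 479 + 60×1063 = 479 + 63780 = 64259

64259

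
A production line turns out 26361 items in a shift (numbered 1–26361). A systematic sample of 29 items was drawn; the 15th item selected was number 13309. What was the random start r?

583

k = 26361/29 = 909
r = 13309 − (15−1)×909 = 13309 − 12726 = 583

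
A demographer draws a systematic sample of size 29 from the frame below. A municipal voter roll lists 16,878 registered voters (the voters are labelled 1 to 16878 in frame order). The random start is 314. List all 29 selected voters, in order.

314, 896, 1478, 2060, 2642, 3224, 3806, 4388, 4970, 5552, 6134, 6716, 7298, 7880, 8462, 9044, 9626, 10208, 10790, 11372, 11954, 12536, 13118, 13700, 14282, 14864, 15446, 16028, 16610

k = N/n = 16878/29 = 582
voter 1: 314
voter 2: 314 + 582 = 896
voter 3: 896 + 582 = 1478
voter 4: 1478 + 582 = 2060
voter 5: 2060 + 582 = 2642
voter 6: 2642 + 582 = 3224
voter 7: 3224 + 582 = 3806
voter 8: 3806 + 582 = 4388
voter 9: 4388 + 582 = 4970
voter 10: 4970 + 582 = 5552
voter 11: 5552 + 582 = 6134
voter 12: 6134 + 582 = 6716
voter 13: 6716 + 582 = 7298
voter 14: 7298 + 582 = 7880
voter 15: 7880 + 582 = 8462
voter 16: 8462 + 582 = 9044
voter 17: 9044 + 582 = 9626
voter 18: 9626 + 582 = 10208
voter 19: 10208 + 582 = 10790
voter 20: 10790 + 582 = 11372
voter 21: 11372 + 582 = 11954
voter 22: 11954 + 582 = 12536
voter 23: 12536 + 582 = 13118
voter 24: 13118 + 582 = 13700
voter 25: 13700 + 582 = 14282
voter 26: 14282 + 582 = 14864
voter 27: 14864 + 582 = 15446
voter 28: 15446 + 582 = 16028
voter 29: 16028 + 582 = 16610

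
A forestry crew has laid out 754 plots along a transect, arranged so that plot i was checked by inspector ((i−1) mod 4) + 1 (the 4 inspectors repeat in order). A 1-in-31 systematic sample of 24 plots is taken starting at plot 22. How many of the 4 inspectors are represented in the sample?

Consecutive selections differ by k = 31, so their inspector numbers differ by 31 mod 4 = 3.
gcd(31, 4) = 1, so the sample visits 4/1 = 4 distinct residues mod 4.
Start 22 is inspector 2; the inspectors hit are 1, 2, 3, 4.

4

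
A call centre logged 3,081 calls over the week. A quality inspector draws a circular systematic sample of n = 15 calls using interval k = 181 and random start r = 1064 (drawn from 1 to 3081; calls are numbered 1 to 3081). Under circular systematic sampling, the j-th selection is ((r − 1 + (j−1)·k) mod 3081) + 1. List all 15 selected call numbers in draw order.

1064, 1245, 1426, 1607, 1788, 1969, 2150, 2331, 2512, 2693, 2874, 3055, 155, 336, 517

Selection 1: 1064
Selection 2: 1064 + 181 = 1245
Selection 3: 1245 + 181 = 1426
Selection 4: 1426 + 181 = 1607
Selection 5: 1607 + 181 = 1788
Selection 6: 1788 + 181 = 1969
Selection 7: 1969 + 181 = 2150
Selection 8: 2150 + 181 = 2331
Selection 9: 2331 + 181 = 2512
Selection 10: 2512 + 181 = 2693
Selection 11: 2693 + 181 = 2874
Selection 12: 2874 + 181 = 3055
Selection 13: 3055 + 181 = 3236 → 3236 − 3081 = 155
Selection 14: 155 + 181 = 336
Selection 15: 336 + 181 = 517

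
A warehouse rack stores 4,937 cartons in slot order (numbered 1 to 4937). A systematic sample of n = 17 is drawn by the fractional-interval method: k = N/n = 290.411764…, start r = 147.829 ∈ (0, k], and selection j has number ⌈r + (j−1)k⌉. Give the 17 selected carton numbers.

j=1: r + 0k = 147.829 → ⌈·⌉ = 148
j=2: r + 1k = 438.240764… → ⌈·⌉ = 439
j=3: r + 2k = 728.652529… → ⌈·⌉ = 729
j=4: r + 3k = 1019.064294… → ⌈·⌉ = 1020
j=5: r + 4k = 1309.476058… → ⌈·⌉ = 1310
j=6: r + 5k = 1599.887823… → ⌈·⌉ = 1600
j=7: r + 6k = 1890.299588… → ⌈·⌉ = 1891
j=8: r + 7k = 2180.711352… → ⌈·⌉ = 2181
j=9: r + 8k = 2471.123117… → ⌈·⌉ = 2472
j=10: r + 9k = 2761.534882… → ⌈·⌉ = 2762
j=11: r + 10k = 3051.946647… → ⌈·⌉ = 3052
j=12: r + 11k = 3342.358411… → ⌈·⌉ = 3343
j=13: r + 12k = 3632.770176… → ⌈·⌉ = 3633
j=14: r + 13k = 3923.181941… → ⌈·⌉ = 3924
j=15: r + 14k = 4213.593705… → ⌈·⌉ = 4214
j=16: r + 15k = 4504.005470… → ⌈·⌉ = 4505
j=17: r + 16k = 4794.417235… → ⌈·⌉ = 4795

148, 439, 729, 1020, 1310, 1600, 1891, 2181, 2472, 2762, 3052, 3343, 3633, 3924, 4214, 4505, 4795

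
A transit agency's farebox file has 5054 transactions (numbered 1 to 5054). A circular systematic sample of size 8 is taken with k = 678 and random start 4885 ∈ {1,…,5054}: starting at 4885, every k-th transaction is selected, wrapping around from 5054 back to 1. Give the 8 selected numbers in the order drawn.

4885, 509, 1187, 1865, 2543, 3221, 3899, 4577

Selection 1: 4885
Selection 2: 4885 + 678 = 5563 → 5563 − 5054 = 509
Selection 3: 509 + 678 = 1187
Selection 4: 1187 + 678 = 1865
Selection 5: 1865 + 678 = 2543
Selection 6: 2543 + 678 = 3221
Selection 7: 3221 + 678 = 3899
Selection 8: 3899 + 678 = 4577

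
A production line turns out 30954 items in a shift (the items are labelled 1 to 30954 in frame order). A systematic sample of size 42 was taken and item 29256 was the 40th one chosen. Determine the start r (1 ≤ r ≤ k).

k = 30954/42 = 737
r = 29256 − (40−1)×737 = 29256 − 28743 = 513

513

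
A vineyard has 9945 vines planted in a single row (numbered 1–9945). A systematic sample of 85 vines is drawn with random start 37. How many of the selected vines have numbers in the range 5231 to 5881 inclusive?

k = 9945/85 = 117
First selection ≥ 5231: 37 + ⌈(5231−37)/117⌉·117 = 37 + 45×117 = 5302
Last selection ≤ 5881: 37 + ⌊(5881−37)/117⌋·117 = 37 + 49×117 = 5770
Count = 49 − 45 + 1 = 5

5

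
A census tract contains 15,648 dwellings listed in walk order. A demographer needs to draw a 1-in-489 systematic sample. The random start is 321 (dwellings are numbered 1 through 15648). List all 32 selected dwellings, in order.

dwelling 1: 321
dwelling 2: 321 + 489 = 810
dwelling 3: 810 + 489 = 1299
dwelling 4: 1299 + 489 = 1788
dwelling 5: 1788 + 489 = 2277
dwelling 6: 2277 + 489 = 2766
dwelling 7: 2766 + 489 = 3255
dwelling 8: 3255 + 489 = 3744
dwelling 9: 3744 + 489 = 4233
dwelling 10: 4233 + 489 = 4722
dwelling 11: 4722 + 489 = 5211
dwelling 12: 5211 + 489 = 5700
dwelling 13: 5700 + 489 = 6189
dwelling 14: 6189 + 489 = 6678
dwelling 15: 6678 + 489 = 7167
dwelling 16: 7167 + 489 = 7656
dwelling 17: 7656 + 489 = 8145
dwelling 18: 8145 + 489 = 8634
dwelling 19: 8634 + 489 = 9123
dwelling 20: 9123 + 489 = 9612
dwelling 21: 9612 + 489 = 10101
dwelling 22: 10101 + 489 = 10590
dwelling 23: 10590 + 489 = 11079
dwelling 24: 11079 + 489 = 11568
dwelling 25: 11568 + 489 = 12057
dwelling 26: 12057 + 489 = 12546
dwelling 27: 12546 + 489 = 13035
dwelling 28: 13035 + 489 = 13524
dwelling 29: 13524 + 489 = 14013
dwelling 30: 14013 + 489 = 14502
dwelling 31: 14502 + 489 = 14991
dwelling 32: 14991 + 489 = 15480

321, 810, 1299, 1788, 2277, 2766, 3255, 3744, 4233, 4722, 5211, 5700, 6189, 6678, 7167, 7656, 8145, 8634, 9123, 9612, 10101, 10590, 11079, 11568, 12057, 12546, 13035, 13524, 14013, 14502, 14991, 15480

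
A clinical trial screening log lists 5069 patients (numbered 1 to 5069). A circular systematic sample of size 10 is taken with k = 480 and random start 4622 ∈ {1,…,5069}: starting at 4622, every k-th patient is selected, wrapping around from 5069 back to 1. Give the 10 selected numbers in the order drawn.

Selection 1: 4622
Selection 2: 4622 + 480 = 5102 → 5102 − 5069 = 33
Selection 3: 33 + 480 = 513
Selection 4: 513 + 480 = 993
Selection 5: 993 + 480 = 1473
Selection 6: 1473 + 480 = 1953
Selection 7: 1953 + 480 = 2433
Selection 8: 2433 + 480 = 2913
Selection 9: 2913 + 480 = 3393
Selection 10: 3393 + 480 = 3873

4622, 33, 513, 993, 1473, 1953, 2433, 2913, 3393, 3873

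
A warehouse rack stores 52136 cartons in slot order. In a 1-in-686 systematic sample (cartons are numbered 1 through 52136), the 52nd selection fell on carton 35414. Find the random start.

k = 686
r = 35414 − (52−1)×686 = 35414 − 34986 = 428

428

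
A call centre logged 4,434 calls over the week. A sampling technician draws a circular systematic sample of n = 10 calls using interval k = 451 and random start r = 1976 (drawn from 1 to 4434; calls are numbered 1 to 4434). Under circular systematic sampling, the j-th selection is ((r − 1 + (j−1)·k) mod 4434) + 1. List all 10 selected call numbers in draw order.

Selection 1: 1976
Selection 2: 1976 + 451 = 2427
Selection 3: 2427 + 451 = 2878
Selection 4: 2878 + 451 = 3329
Selection 5: 3329 + 451 = 3780
Selection 6: 3780 + 451 = 4231
Selection 7: 4231 + 451 = 4682 → 4682 − 4434 = 248
Selection 8: 248 + 451 = 699
Selection 9: 699 + 451 = 1150
Selection 10: 1150 + 451 = 1601

1976, 2427, 2878, 3329, 3780, 4231, 248, 699, 1150, 1601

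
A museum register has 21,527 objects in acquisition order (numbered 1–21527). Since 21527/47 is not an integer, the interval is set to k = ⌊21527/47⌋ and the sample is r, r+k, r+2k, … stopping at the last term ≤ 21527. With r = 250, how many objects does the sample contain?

k = ⌊21527/47⌋ = 458
Achieved size = ⌊(21527 − 250)/458⌋ + 1 = ⌊21277/458⌋ + 1 = 46 + 1 = 47
(last selection: 250 + 46×458 = 21318 ≤ 21527; next would be 21776 > 21527)

47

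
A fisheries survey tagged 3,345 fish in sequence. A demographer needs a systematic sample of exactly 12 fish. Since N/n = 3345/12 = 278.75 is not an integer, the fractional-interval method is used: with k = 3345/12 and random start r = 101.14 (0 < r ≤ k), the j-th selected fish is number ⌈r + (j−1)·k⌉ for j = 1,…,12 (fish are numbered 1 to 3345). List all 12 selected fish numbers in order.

j=1: r + 0k = 101.14 → ⌈·⌉ = 102
j=2: r + 1k = 379.89 → ⌈·⌉ = 380
j=3: r + 2k = 658.64 → ⌈·⌉ = 659
j=4: r + 3k = 937.39 → ⌈·⌉ = 938
j=5: r + 4k = 1216.14 → ⌈·⌉ = 1217
j=6: r + 5k = 1494.89 → ⌈·⌉ = 1495
j=7: r + 6k = 1773.64 → ⌈·⌉ = 1774
j=8: r + 7k = 2052.39 → ⌈·⌉ = 2053
j=9: r + 8k = 2331.14 → ⌈·⌉ = 2332
j=10: r + 9k = 2609.89 → ⌈·⌉ = 2610
j=11: r + 10k = 2888.64 → ⌈·⌉ = 2889
j=12: r + 11k = 3167.39 → ⌈·⌉ = 3168

102, 380, 659, 938, 1217, 1495, 1774, 2053, 2332, 2610, 2889, 3168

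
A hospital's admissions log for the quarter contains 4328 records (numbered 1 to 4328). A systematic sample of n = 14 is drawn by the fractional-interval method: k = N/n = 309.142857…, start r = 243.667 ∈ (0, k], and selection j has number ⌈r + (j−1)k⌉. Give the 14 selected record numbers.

j=1: r + 0k = 243.667 → ⌈·⌉ = 244
j=2: r + 1k = 552.809857… → ⌈·⌉ = 553
j=3: r + 2k = 861.952714… → ⌈·⌉ = 862
j=4: r + 3k = 1171.095571… → ⌈·⌉ = 1172
j=5: r + 4k = 1480.238428… → ⌈·⌉ = 1481
j=6: r + 5k = 1789.381285… → ⌈·⌉ = 1790
j=7: r + 6k = 2098.524142… → ⌈·⌉ = 2099
j=8: r + 7k = 2407.667 → ⌈·⌉ = 2408
j=9: r + 8k = 2716.809857… → ⌈·⌉ = 2717
j=10: r + 9k = 3025.952714… → ⌈·⌉ = 3026
j=11: r + 10k = 3335.095571… → ⌈·⌉ = 3336
j=12: r + 11k = 3644.238428… → ⌈·⌉ = 3645
j=13: r + 12k = 3953.381285… → ⌈·⌉ = 3954
j=14: r + 13k = 4262.524142… → ⌈·⌉ = 4263

244, 553, 862, 1172, 1481, 1790, 2099, 2408, 2717, 3026, 3336, 3645, 3954, 4263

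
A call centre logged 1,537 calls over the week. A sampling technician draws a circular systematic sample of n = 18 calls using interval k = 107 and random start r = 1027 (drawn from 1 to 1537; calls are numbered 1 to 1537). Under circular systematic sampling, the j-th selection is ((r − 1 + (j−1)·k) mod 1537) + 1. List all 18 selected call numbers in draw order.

Selection 1: 1027
Selection 2: 1027 + 107 = 1134
Selection 3: 1134 + 107 = 1241
Selection 4: 1241 + 107 = 1348
Selection 5: 1348 + 107 = 1455
Selection 6: 1455 + 107 = 1562 → 1562 − 1537 = 25
Selection 7: 25 + 107 = 132
Selection 8: 132 + 107 = 239
Selection 9: 239 + 107 = 346
Selection 10: 346 + 107 = 453
Selection 11: 453 + 107 = 560
Selection 12: 560 + 107 = 667
Selection 13: 667 + 107 = 774
Selection 14: 774 + 107 = 881
Selection 15: 881 + 107 = 988
Selection 16: 988 + 107 = 1095
Selection 17: 1095 + 107 = 1202
Selection 18: 1202 + 107 = 1309

1027, 1134, 1241, 1348, 1455, 25, 132, 239, 346, 453, 560, 667, 774, 881, 988, 1095, 1202, 1309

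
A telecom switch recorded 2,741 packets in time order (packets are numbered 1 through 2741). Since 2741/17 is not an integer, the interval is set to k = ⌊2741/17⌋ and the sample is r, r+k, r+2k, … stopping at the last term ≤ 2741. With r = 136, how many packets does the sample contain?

17

k = ⌊2741/17⌋ = 161
Achieved size = ⌊(2741 − 136)/161⌋ + 1 = ⌊2605/161⌋ + 1 = 16 + 1 = 17
(last selection: 136 + 16×161 = 2712 ≤ 2741; next would be 2873 > 2741)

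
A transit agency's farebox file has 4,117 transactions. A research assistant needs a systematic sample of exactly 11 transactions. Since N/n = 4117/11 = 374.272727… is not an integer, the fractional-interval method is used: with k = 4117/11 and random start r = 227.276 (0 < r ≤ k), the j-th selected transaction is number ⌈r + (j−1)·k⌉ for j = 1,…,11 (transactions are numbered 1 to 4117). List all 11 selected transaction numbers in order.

j=1: r + 0k = 227.276 → ⌈·⌉ = 228
j=2: r + 1k = 601.548727… → ⌈·⌉ = 602
j=3: r + 2k = 975.821454… → ⌈·⌉ = 976
j=4: r + 3k = 1350.094181… → ⌈·⌉ = 1351
j=5: r + 4k = 1724.366909… → ⌈·⌉ = 1725
j=6: r + 5k = 2098.639636… → ⌈·⌉ = 2099
j=7: r + 6k = 2472.912363… → ⌈·⌉ = 2473
j=8: r + 7k = 2847.185090… → ⌈·⌉ = 2848
j=9: r + 8k = 3221.457818… → ⌈·⌉ = 3222
j=10: r + 9k = 3595.730545… → ⌈·⌉ = 3596
j=11: r + 10k = 3970.003272… → ⌈·⌉ = 3971

228, 602, 976, 1351, 1725, 2099, 2473, 2848, 3222, 3596, 3971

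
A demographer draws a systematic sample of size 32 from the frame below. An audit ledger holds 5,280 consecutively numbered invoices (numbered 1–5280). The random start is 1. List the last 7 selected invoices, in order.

4126, 4291, 4456, 4621, 4786, 4951, 5116

k = N/n = 5280/32 = 165
26th selection = 1 + 25×165 = 4126
27th: 4126 + 165 = 4291
28th: 4291 + 165 = 4456
29th: 4456 + 165 = 4621
30th: 4621 + 165 = 4786
31st: 4786 + 165 = 4951
32nd: 4951 + 165 = 5116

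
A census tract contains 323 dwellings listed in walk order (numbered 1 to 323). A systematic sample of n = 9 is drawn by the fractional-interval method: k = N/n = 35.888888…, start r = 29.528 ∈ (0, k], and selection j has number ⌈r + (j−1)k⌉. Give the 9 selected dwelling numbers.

j=1: r + 0k = 29.528 → ⌈·⌉ = 30
j=2: r + 1k = 65.416888… → ⌈·⌉ = 66
j=3: r + 2k = 101.305777… → ⌈·⌉ = 102
j=4: r + 3k = 137.194666… → ⌈·⌉ = 138
j=5: r + 4k = 173.083555… → ⌈·⌉ = 174
j=6: r + 5k = 208.972444… → ⌈·⌉ = 209
j=7: r + 6k = 244.861333… → ⌈·⌉ = 245
j=8: r + 7k = 280.750222… → ⌈·⌉ = 281
j=9: r + 8k = 316.639111… → ⌈·⌉ = 317

30, 66, 102, 138, 174, 209, 245, 281, 317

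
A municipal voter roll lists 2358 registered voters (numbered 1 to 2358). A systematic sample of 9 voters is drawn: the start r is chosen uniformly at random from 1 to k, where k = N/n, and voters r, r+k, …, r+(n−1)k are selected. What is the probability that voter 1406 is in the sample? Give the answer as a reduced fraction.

1/262

k = 2358/9 = 262.
Voter 1406 is selected iff r ≡ 1406 (mod 262); exactly one such r in {1,…,262}.
Inclusion probability = 1/262.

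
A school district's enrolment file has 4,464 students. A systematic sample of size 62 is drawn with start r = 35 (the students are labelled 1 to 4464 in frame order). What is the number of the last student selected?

k = 4464/62 = 72
62nd selection = r + (62−1)·k = 35 + 61×72 = 35 + 4392 = 4427

4427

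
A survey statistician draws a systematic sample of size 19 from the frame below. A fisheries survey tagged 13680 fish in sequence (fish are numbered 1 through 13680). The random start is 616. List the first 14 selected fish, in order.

616, 1336, 2056, 2776, 3496, 4216, 4936, 5656, 6376, 7096, 7816, 8536, 9256, 9976

k = N/n = 13680/19 = 720
fish 1: 616
fish 2: 616 + 720 = 1336
fish 3: 1336 + 720 = 2056
fish 4: 2056 + 720 = 2776
fish 5: 2776 + 720 = 3496
fish 6: 3496 + 720 = 4216
fish 7: 4216 + 720 = 4936
fish 8: 4936 + 720 = 5656
fish 9: 5656 + 720 = 6376
fish 10: 6376 + 720 = 7096
fish 11: 7096 + 720 = 7816
fish 12: 7816 + 720 = 8536
fish 13: 8536 + 720 = 9256
fish 14: 9256 + 720 = 9976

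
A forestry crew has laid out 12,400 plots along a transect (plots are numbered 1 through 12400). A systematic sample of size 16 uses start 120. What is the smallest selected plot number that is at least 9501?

k = 12400/16 = 775
Steps past start: ⌈(9501 − 120)/775⌉ = ⌈9381/775⌉ = 13
Selected plot: 120 + 13×775 = 10195

10195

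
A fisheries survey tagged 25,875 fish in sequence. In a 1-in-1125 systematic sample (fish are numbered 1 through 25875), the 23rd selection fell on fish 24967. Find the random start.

k = 1125
r = 24967 − (23−1)×1125 = 24967 − 24750 = 217

217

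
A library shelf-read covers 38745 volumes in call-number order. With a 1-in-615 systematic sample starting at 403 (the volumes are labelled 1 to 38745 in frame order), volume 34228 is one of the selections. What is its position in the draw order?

56

k = 615
position = (34228 − 403)/615 + 1 = 33825/615 + 1 = 55 + 1 = 56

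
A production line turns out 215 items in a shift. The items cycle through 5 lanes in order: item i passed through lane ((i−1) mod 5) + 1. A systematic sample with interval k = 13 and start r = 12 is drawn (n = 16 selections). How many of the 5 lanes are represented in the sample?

Consecutive selections differ by k = 13, so their lane numbers differ by 13 mod 5 = 3.
gcd(13, 5) = 1, so the sample visits 5/1 = 5 distinct residues mod 5.
Start 12 is lane 2; the lanes hit are 1, 2, 3, 4, 5.

5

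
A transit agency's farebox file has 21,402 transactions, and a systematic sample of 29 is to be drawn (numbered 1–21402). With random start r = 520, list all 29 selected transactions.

k = N/n = 21402/29 = 738
transaction 1: 520
transaction 2: 520 + 738 = 1258
transaction 3: 1258 + 738 = 1996
transaction 4: 1996 + 738 = 2734
transaction 5: 2734 + 738 = 3472
transaction 6: 3472 + 738 = 4210
transaction 7: 4210 + 738 = 4948
transaction 8: 4948 + 738 = 5686
transaction 9: 5686 + 738 = 6424
transaction 10: 6424 + 738 = 7162
transaction 11: 7162 + 738 = 7900
transaction 12: 7900 + 738 = 8638
transaction 13: 8638 + 738 = 9376
transaction 14: 9376 + 738 = 10114
transaction 15: 10114 + 738 = 10852
transaction 16: 10852 + 738 = 11590
transaction 17: 11590 + 738 = 12328
transaction 18: 12328 + 738 = 13066
transaction 19: 13066 + 738 = 13804
transaction 20: 13804 + 738 = 14542
transaction 21: 14542 + 738 = 15280
transaction 22: 15280 + 738 = 16018
transaction 23: 16018 + 738 = 16756
transaction 24: 16756 + 738 = 17494
transaction 25: 17494 + 738 = 18232
transaction 26: 18232 + 738 = 18970
transaction 27: 18970 + 738 = 19708
transaction 28: 19708 + 738 = 20446
transaction 29: 20446 + 738 = 21184

520, 1258, 1996, 2734, 3472, 4210, 4948, 5686, 6424, 7162, 7900, 8638, 9376, 10114, 10852, 11590, 12328, 13066, 13804, 14542, 15280, 16018, 16756, 17494, 18232, 18970, 19708, 20446, 21184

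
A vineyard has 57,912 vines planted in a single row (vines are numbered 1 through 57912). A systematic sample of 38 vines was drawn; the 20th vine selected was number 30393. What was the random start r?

1437

k = 57912/38 = 1524
r = 30393 − (20−1)×1524 = 30393 − 28956 = 1437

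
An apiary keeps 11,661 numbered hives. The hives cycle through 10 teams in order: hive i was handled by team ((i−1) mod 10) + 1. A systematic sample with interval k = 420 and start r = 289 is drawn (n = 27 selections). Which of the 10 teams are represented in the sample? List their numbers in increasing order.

Consecutive selections differ by k = 420, so their team numbers differ by 420 mod 10 = 0.
gcd(420, 10) = 10, so the sample visits 10/10 = 1 distinct residues mod 10.
Start 289 is team 9; the teams hit are 9.

9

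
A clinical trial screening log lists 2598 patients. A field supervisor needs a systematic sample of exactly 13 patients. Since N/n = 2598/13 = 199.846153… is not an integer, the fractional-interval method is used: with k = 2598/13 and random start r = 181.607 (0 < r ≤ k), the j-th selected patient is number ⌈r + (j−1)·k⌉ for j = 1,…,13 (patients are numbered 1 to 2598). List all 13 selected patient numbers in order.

j=1: r + 0k = 181.607 → ⌈·⌉ = 182
j=2: r + 1k = 381.453153… → ⌈·⌉ = 382
j=3: r + 2k = 581.299307… → ⌈·⌉ = 582
j=4: r + 3k = 781.145461… → ⌈·⌉ = 782
j=5: r + 4k = 980.991615… → ⌈·⌉ = 981
j=6: r + 5k = 1180.837769… → ⌈·⌉ = 1181
j=7: r + 6k = 1380.683923… → ⌈·⌉ = 1381
j=8: r + 7k = 1580.530076… → ⌈·⌉ = 1581
j=9: r + 8k = 1780.376230… → ⌈·⌉ = 1781
j=10: r + 9k = 1980.222384… → ⌈·⌉ = 1981
j=11: r + 10k = 2180.068538… → ⌈·⌉ = 2181
j=12: r + 11k = 2379.914692… → ⌈·⌉ = 2380
j=13: r + 12k = 2579.760846… → ⌈·⌉ = 2580

182, 382, 582, 782, 981, 1181, 1381, 1581, 1781, 1981, 2181, 2380, 2580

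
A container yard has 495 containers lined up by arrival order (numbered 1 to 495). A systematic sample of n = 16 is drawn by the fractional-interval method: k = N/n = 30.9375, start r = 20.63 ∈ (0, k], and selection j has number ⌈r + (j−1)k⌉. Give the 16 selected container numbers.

j=1: r + 0k = 20.63 → ⌈·⌉ = 21
j=2: r + 1k = 51.5675 → ⌈·⌉ = 52
j=3: r + 2k = 82.505 → ⌈·⌉ = 83
j=4: r + 3k = 113.4425 → ⌈·⌉ = 114
j=5: r + 4k = 144.38 → ⌈·⌉ = 145
j=6: r + 5k = 175.3175 → ⌈·⌉ = 176
j=7: r + 6k = 206.255 → ⌈·⌉ = 207
j=8: r + 7k = 237.1925 → ⌈·⌉ = 238
j=9: r + 8k = 268.13 → ⌈·⌉ = 269
j=10: r + 9k = 299.0675 → ⌈·⌉ = 300
j=11: r + 10k = 330.005 → ⌈·⌉ = 331
j=12: r + 11k = 360.9425 → ⌈·⌉ = 361
j=13: r + 12k = 391.88 → ⌈·⌉ = 392
j=14: r + 13k = 422.8175 → ⌈·⌉ = 423
j=15: r + 14k = 453.755 → ⌈·⌉ = 454
j=16: r + 15k = 484.6925 → ⌈·⌉ = 485

21, 52, 83, 114, 145, 176, 207, 238, 269, 300, 331, 361, 392, 423, 454, 485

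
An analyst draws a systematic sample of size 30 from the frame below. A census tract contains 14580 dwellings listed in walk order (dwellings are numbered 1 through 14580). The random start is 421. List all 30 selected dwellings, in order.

421, 907, 1393, 1879, 2365, 2851, 3337, 3823, 4309, 4795, 5281, 5767, 6253, 6739, 7225, 7711, 8197, 8683, 9169, 9655, 10141, 10627, 11113, 11599, 12085, 12571, 13057, 13543, 14029, 14515

k = N/n = 14580/30 = 486
dwelling 1: 421
dwelling 2: 421 + 486 = 907
dwelling 3: 907 + 486 = 1393
dwelling 4: 1393 + 486 = 1879
dwelling 5: 1879 + 486 = 2365
dwelling 6: 2365 + 486 = 2851
dwelling 7: 2851 + 486 = 3337
dwelling 8: 3337 + 486 = 3823
dwelling 9: 3823 + 486 = 4309
dwelling 10: 4309 + 486 = 4795
dwelling 11: 4795 + 486 = 5281
dwelling 12: 5281 + 486 = 5767
dwelling 13: 5767 + 486 = 6253
dwelling 14: 6253 + 486 = 6739
dwelling 15: 6739 + 486 = 7225
dwelling 16: 7225 + 486 = 7711
dwelling 17: 7711 + 486 = 8197
dwelling 18: 8197 + 486 = 8683
dwelling 19: 8683 + 486 = 9169
dwelling 20: 9169 + 486 = 9655
dwelling 21: 9655 + 486 = 10141
dwelling 22: 10141 + 486 = 10627
dwelling 23: 10627 + 486 = 11113
dwelling 24: 11113 + 486 = 11599
dwelling 25: 11599 + 486 = 12085
dwelling 26: 12085 + 486 = 12571
dwelling 27: 12571 + 486 = 13057
dwelling 28: 13057 + 486 = 13543
dwelling 29: 13543 + 486 = 14029
dwelling 30: 14029 + 486 = 14515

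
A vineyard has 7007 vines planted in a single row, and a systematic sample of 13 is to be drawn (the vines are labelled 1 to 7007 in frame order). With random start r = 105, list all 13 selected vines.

105, 644, 1183, 1722, 2261, 2800, 3339, 3878, 4417, 4956, 5495, 6034, 6573

k = N/n = 7007/13 = 539
vine 1: 105
vine 2: 105 + 539 = 644
vine 3: 644 + 539 = 1183
vine 4: 1183 + 539 = 1722
vine 5: 1722 + 539 = 2261
vine 6: 2261 + 539 = 2800
vine 7: 2800 + 539 = 3339
vine 8: 3339 + 539 = 3878
vine 9: 3878 + 539 = 4417
vine 10: 4417 + 539 = 4956
vine 11: 4956 + 539 = 5495
vine 12: 5495 + 539 = 6034
vine 13: 6034 + 539 = 6573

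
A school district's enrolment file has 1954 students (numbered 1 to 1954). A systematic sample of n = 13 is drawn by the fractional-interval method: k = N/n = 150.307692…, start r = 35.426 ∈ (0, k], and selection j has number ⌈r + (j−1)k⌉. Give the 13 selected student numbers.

j=1: r + 0k = 35.426 → ⌈·⌉ = 36
j=2: r + 1k = 185.733692… → ⌈·⌉ = 186
j=3: r + 2k = 336.041384… → ⌈·⌉ = 337
j=4: r + 3k = 486.349076… → ⌈·⌉ = 487
j=5: r + 4k = 636.656769… → ⌈·⌉ = 637
j=6: r + 5k = 786.964461… → ⌈·⌉ = 787
j=7: r + 6k = 937.272153… → ⌈·⌉ = 938
j=8: r + 7k = 1087.579846… → ⌈·⌉ = 1088
j=9: r + 8k = 1237.887538… → ⌈·⌉ = 1238
j=10: r + 9k = 1388.195230… → ⌈·⌉ = 1389
j=11: r + 10k = 1538.502923… → ⌈·⌉ = 1539
j=12: r + 11k = 1688.810615… → ⌈·⌉ = 1689
j=13: r + 12k = 1839.118307… → ⌈·⌉ = 1840

36, 186, 337, 487, 637, 787, 938, 1088, 1238, 1389, 1539, 1689, 1840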